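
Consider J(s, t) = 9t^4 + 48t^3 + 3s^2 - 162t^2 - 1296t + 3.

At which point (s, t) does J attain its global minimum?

(0, 3)

J(s,t) separates as P(s) + Q(t) + 3, so its minimum is min P + min Q + 3.
P'(s) = 6s vanishes at s ∈ {0}; Q'(t) = 36(t - 3)(t + 3)(t + 4) vanishes at t ∈ {-4, -3, 3}.
Local minima of P (where P''>0): P(0)=0. Local minima of Q: Q(-4)=1824, Q(3)=-3321.
So the global minimum of J is P(0) + Q(3) + 3 = 0 − 3321 + 3 = -3318, attained at (0, 3).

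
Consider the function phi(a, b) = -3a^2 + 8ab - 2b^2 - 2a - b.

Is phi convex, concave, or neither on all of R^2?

phi is quadratic, so its Hessian is the constant matrix H = [[-6, 8], [8, -4]].
det(H) = -40, tr(H) = -10.
det(H) < 0, so H is indefinite: neither convex nor concave.

neither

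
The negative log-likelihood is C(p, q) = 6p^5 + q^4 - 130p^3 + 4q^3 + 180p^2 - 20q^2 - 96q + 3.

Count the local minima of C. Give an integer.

C separates as a function of p plus a function of q, so ∇C=0 decouples.
∂C/∂p = 30p(p - 3)(p - 1)(p + 4) = 0 at p ∈ {-4, 0, 1, 3}; ∂C/∂q = 4(q - 3)(q + 2)(q + 4) = 0 at q ∈ {-4, -2, 3}.
The Hessian is diagonal: diag(C_pp, C_qq). Second derivatives: C_pp(-4)=-4200, C_pp(0)=360, C_pp(1)=-300, C_pp(3)=1260; C_qq(-4)=56, C_qq(-2)=-40, C_qq(3)=140.
Local minima occur where both diagonal entries positive: (0, -4), (0, 3), (3, -4), (3, 3). Count: 4.

4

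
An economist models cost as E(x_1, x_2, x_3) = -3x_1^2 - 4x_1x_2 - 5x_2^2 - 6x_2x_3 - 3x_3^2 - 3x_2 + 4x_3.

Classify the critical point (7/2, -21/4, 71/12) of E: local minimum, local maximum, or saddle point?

local maximum

The Hessian is constant: H = [[-6, -4, 0], [-4, -10, -6], [0, -6, -6]].
Leading principal minors: Δ₁ = -6, Δ₂ = 44, Δ₃ = -48.
The minors alternate sign starting negative (−, +, −), so H is negative definite: a local maximum.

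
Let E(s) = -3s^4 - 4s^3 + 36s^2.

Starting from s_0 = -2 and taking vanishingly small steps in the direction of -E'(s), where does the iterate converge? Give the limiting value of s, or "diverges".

0

E'(s) = -12s(s - 2)(s + 3), so E'(-2) = -96.
Gradient descent moves in the -E' direction, i.e. s is increasing.
The nearest critical point in that direction is s = 0, where E'' = 72 > 0 (a local minimum). The iterate converges there.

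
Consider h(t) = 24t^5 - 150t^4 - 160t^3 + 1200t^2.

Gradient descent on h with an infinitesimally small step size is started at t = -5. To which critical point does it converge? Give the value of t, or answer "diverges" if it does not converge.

h'(t) = 120t(t - 5)(t - 2)(t + 2), so h'(-5) = 126000.
Gradient descent moves in the -h' direction, i.e. t is decreasing.
There is no critical point below t=-5, and h' keeps the same sign, so the iterate runs off to −∞.

diverges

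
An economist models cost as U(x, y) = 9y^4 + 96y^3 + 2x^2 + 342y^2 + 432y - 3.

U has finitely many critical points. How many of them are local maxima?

U separates as a function of x plus a function of y, so ∇U=0 decouples.
∂U/∂x = 4x = 0 at x ∈ {0}; ∂U/∂y = 36(y + 1)(y + 3)(y + 4) = 0 at y ∈ {-4, -3, -1}.
The Hessian is diagonal: diag(U_xx, U_yy). Second derivatives: U_xx(0)=4; U_yy(-4)=108, U_yy(-3)=-72, U_yy(-1)=216.
Local maxima occur where both diagonal entries negative: none. Count: 0.

0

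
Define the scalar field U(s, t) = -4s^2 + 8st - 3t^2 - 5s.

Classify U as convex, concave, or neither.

neither

U is quadratic, so its Hessian is the constant matrix H = [[-8, 8], [8, -6]].
det(H) = -16, tr(H) = -14.
det(H) < 0, so H is indefinite: neither convex nor concave.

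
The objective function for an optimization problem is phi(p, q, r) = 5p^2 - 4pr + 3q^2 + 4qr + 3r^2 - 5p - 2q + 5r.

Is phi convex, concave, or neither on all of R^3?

convex

phi is quadratic, so its Hessian is the constant matrix H = [[10, 0, -4], [0, 6, 4], [-4, 4, 6]].
Leading principal minors: 10, 60, 104.
All positive ⇒ H ≻ 0 ⇒ convex.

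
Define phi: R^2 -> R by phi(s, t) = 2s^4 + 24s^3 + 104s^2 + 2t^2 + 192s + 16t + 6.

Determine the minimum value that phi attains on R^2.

phi(s,t) separates as P(s) + Q(t) + 6, so its minimum is min P + min Q + 6.
P'(s) = 8(s + 2)(s + 3)(s + 4) vanishes at s ∈ {-4, -3, -2}; Q'(t) = 4(t + 4) vanishes at t ∈ {-4}.
Local minima of P (where P''>0): P(-4)=-128, P(-2)=-128. Local minima of Q: Q(-4)=-32.
So the global minimum of phi is P(-4) + Q(-4) + 6 = -128 − 32 + 6 = -154, attained at (-4, -4).

-154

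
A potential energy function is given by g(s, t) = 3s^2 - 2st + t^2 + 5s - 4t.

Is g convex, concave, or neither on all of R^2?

g is quadratic, so its Hessian is the constant matrix H = [[6, -2], [-2, 2]].
det(H) = 8, tr(H) = 8.
det(H) > 0 and tr(H) > 0, so H is positive definite everywhere: convex.

convex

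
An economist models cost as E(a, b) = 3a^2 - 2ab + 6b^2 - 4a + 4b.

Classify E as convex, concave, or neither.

E is quadratic, so its Hessian is the constant matrix H = [[6, -2], [-2, 12]].
det(H) = 68, tr(H) = 18.
det(H) > 0 and tr(H) > 0, so H is positive definite everywhere: convex.

convex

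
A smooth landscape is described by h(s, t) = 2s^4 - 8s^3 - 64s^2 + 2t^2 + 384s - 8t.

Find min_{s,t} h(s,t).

h(s,t) separates as P(s) + Q(t), so its minimum is min P + min Q.
P'(s) = 8(s - 4)(s - 3)(s + 4) vanishes at s ∈ {-4, 3, 4}; Q'(t) = 4(t - 2) vanishes at t ∈ {2}.
Local minima of P (where P''>0): P(-4)=-1536, P(4)=512. Local minima of Q: Q(2)=-8.
So the global minimum of h is P(-4) + Q(2) = -1536 − 8 = -1544, attained at (-4, 2).

-1544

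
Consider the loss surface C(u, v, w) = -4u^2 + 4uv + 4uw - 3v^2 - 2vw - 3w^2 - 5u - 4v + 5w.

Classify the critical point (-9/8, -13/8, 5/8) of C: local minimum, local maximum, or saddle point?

local maximum

The Hessian is constant: H = [[-8, 4, 4], [4, -6, -2], [4, -2, -6]].
Leading principal minors: Δ₁ = -8, Δ₂ = 32, Δ₃ = -128.
The minors alternate sign starting negative (−, +, −), so H is negative definite: a local maximum.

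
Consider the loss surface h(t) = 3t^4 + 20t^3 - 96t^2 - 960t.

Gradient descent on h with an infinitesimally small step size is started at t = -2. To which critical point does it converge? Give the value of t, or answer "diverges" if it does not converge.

h'(t) = 12(t - 4)(t + 4)(t + 5), so h'(-2) = -432.
Gradient descent moves in the -h' direction, i.e. t is increasing.
The nearest critical point in that direction is t = 4, where h'' = 864 > 0 (a local minimum). The iterate converges there.

4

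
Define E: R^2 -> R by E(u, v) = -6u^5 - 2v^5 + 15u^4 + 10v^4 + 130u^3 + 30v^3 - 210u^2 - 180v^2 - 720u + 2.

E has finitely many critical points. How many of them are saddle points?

E separates as a function of u plus a function of v, so ∇E=0 decouples.
∂E/∂u = -30(u - 4)(u - 2)(u + 1)(u + 3) = 0 at u ∈ {-3, -1, 2, 4}; ∂E/∂v = -10v(v - 4)(v - 3)(v + 3) = 0 at v ∈ {-3, 0, 3, 4}.
The Hessian is diagonal: diag(E_uu, E_vv). Second derivatives: E_uu(-3)=2100, E_uu(-1)=-900, E_uu(2)=900, E_uu(4)=-2100; E_vv(-3)=1260, E_vv(0)=-360, E_vv(3)=180, E_vv(4)=-280.
Saddle points occur where the two diagonal entries have opposite signs: (-3, 0), (-3, 4), (-1, -3), (-1, 3), (2, 0), (2, 4), (4, -3), (4, 3). Count: 8.

8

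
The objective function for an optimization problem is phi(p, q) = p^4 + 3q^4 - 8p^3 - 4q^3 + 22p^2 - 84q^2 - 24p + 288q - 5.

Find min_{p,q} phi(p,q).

-1486

phi(p,q) separates as A(p) + B(q) − 5, so its minimum is min A + min B − 5.
A'(p) = 4(p - 3)(p - 2)(p - 1) vanishes at p ∈ {1, 2, 3}; B'(q) = 12(q - 3)(q - 2)(q + 4) vanishes at q ∈ {-4, 2, 3}.
Local minima of A (where A''>0): A(1)=-9, A(3)=-9. Local minima of B: B(-4)=-1472, B(3)=243.
So the global minimum of phi is A(1) + B(-4) − 5 = -9 − 1472 − 5 = -1486, attained at (1, -4).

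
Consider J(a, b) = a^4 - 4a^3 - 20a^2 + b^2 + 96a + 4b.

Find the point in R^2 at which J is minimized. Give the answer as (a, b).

(-3, -2)

J(a,b) separates as P(a) + Q(b), so its minimum is min P + min Q.
P'(a) = 4(a - 4)(a - 2)(a + 3) vanishes at a ∈ {-3, 2, 4}; Q'(b) = 2b + 4 vanishes at b ∈ {-2}.
Local minima of P (where P''>0): P(-3)=-279, P(4)=64. Local minima of Q: Q(-2)=-4.
So the global minimum of J is P(-3) + Q(-2) = -279 − 4 = -283, attained at (-3, -2).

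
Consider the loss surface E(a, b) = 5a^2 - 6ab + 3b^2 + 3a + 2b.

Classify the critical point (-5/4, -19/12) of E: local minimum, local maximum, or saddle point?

The Hessian of E is constant: H = [[10, -6], [-6, 6]].
det(H) = 10·6 − (-6)² = 24.
det(H) > 0 and tr(H) = 16 > 0, so H is positive definite and the point is a local minimum.

local minimum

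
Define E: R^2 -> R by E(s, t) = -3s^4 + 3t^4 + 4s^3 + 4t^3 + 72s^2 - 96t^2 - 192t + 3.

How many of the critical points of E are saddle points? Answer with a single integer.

5

E separates as a function of s plus a function of t, so ∇E=0 decouples.
∂E/∂s = -12s(s - 4)(s + 3) = 0 at s ∈ {-3, 0, 4}; ∂E/∂t = 12(t - 4)(t + 1)(t + 4) = 0 at t ∈ {-4, -1, 4}.
The Hessian is diagonal: diag(E_ss, E_tt). Second derivatives: E_ss(-3)=-252, E_ss(0)=144, E_ss(4)=-336; E_tt(-4)=288, E_tt(-1)=-180, E_tt(4)=480.
Saddle points occur where the two diagonal entries have opposite signs: (-3, -4), (-3, 4), (0, -1), (4, -4), (4, 4). Count: 5.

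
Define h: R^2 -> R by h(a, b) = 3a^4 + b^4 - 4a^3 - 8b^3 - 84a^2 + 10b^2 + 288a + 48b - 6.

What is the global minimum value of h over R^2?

-1507

h(a,b) separates as P(a) + Q(b) − 6, so its minimum is min P + min Q − 6.
P'(a) = 12(a - 3)(a - 2)(a + 4) vanishes at a ∈ {-4, 2, 3}; Q'(b) = 4(b - 4)(b - 3)(b + 1) vanishes at b ∈ {-1, 3, 4}.
Local minima of P (where P''>0): P(-4)=-1472, P(3)=243. Local minima of Q: Q(-1)=-29, Q(4)=96.
So the global minimum of h is P(-4) + Q(-1) − 6 = -1472 − 29 − 6 = -1507, attained at (-4, -1).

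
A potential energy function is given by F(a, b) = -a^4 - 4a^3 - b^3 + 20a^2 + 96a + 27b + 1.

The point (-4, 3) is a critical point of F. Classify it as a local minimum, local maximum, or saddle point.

local maximum

The mixed partial ∂²F/∂a∂b is 0, so the Hessian at any point is diag(F_aa, F_bb) = diag(4(-3a^2 - 6a + 10), -6b).
At (-4, 3): H = diag(-56, -18).
Both eigenvalues are negative, so H is negative definite: a local maximum.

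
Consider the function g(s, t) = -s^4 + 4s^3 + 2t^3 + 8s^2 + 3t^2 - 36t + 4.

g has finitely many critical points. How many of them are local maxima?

g separates as a function of s plus a function of t, so ∇g=0 decouples.
∂g/∂s = -4s(s - 4)(s + 1) = 0 at s ∈ {-1, 0, 4}; ∂g/∂t = 6(t - 2)(t + 3) = 0 at t ∈ {-3, 2}.
The Hessian is diagonal: diag(g_ss, g_tt). Second derivatives: g_ss(-1)=-20, g_ss(0)=16, g_ss(4)=-80; g_tt(-3)=-30, g_tt(2)=30.
Local maxima occur where both diagonal entries negative: (-1, -3), (4, -3). Count: 2.

2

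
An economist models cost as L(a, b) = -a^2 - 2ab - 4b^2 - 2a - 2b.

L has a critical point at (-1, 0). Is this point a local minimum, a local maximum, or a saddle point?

local maximum

The Hessian of L is constant: H = [[-2, -2], [-2, -8]].
det(H) = (-2)·(-8) − (-2)² = 12.
det(H) > 0 and tr(H) = -10 < 0, so H is negative definite and the point is a local maximum.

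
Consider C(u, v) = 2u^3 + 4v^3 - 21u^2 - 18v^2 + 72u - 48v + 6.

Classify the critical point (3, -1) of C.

The mixed partial ∂²C/∂u∂v is 0, so the Hessian at any point is diag(C_uu, C_vv) = diag(6(2u - 7), 12(2v - 3)).
At (3, -1): H = diag(-6, -60).
Both eigenvalues are negative, so H is negative definite: a local maximum.

local maximum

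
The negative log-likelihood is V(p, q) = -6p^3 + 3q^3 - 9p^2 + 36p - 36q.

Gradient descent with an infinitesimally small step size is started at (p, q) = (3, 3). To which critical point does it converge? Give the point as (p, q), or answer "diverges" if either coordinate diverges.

diverges

V is separable, so gradient descent decouples: p follows -∂V/∂p, q follows -∂V/∂q.
∂V/∂p = -18(p - 1)(p + 2); at p=3 this is -180, so p increases.
∂V/∂q = 9(q - 2)(q + 2); at q=3 this is 45, so q decreases.
The p-coordinate has no critical point in that direction and runs off to infinity.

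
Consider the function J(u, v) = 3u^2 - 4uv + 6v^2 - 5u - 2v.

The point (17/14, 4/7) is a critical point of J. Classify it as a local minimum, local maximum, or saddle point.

The Hessian of J is constant: H = [[6, -4], [-4, 12]].
det(H) = 6·12 − (-4)² = 56.
det(H) > 0 and tr(H) = 18 > 0, so H is positive definite and the point is a local minimum.

local minimum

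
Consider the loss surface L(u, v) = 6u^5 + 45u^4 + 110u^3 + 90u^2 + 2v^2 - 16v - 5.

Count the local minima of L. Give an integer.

L separates as a function of u plus a function of v, so ∇L=0 decouples.
∂L/∂u = 30u(u + 1)(u + 2)(u + 3) = 0 at u ∈ {-3, -2, -1, 0}; ∂L/∂v = 4(v - 4) = 0 at v ∈ {4}.
The Hessian is diagonal: diag(L_uu, L_vv). Second derivatives: L_uu(-3)=-180, L_uu(-2)=60, L_uu(-1)=-60, L_uu(0)=180; L_vv(4)=4.
Local minima occur where both diagonal entries positive: (-2, 4), (0, 4). Count: 2.

2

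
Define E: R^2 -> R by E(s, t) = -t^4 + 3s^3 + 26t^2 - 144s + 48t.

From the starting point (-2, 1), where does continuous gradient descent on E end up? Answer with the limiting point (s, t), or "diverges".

E is separable, so gradient descent decouples: s follows -∂E/∂s, t follows -∂E/∂t.
∂E/∂s = 9(s - 4)(s + 4); at s=-2 this is -108, so s increases.
∂E/∂t = -4(t - 4)(t + 1)(t + 3); at t=1 this is 96, so t decreases.
s converges to its nearest critical value 4 (a local min of the s-part); t converges to -1. The iterate converges to (4, -1).

(4, -1)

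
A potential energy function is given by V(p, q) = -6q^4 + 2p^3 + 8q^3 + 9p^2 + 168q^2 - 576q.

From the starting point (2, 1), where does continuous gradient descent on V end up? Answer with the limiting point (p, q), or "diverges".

V is separable, so gradient descent decouples: p follows -∂V/∂p, q follows -∂V/∂q.
∂V/∂p = 6p(p + 3); at p=2 this is 60, so p decreases.
∂V/∂q = -24(q - 3)(q - 2)(q + 4); at q=1 this is -240, so q increases.
p converges to its nearest critical value 0 (a local min of the p-part); q converges to 2. The iterate converges to (0, 2).

(0, 2)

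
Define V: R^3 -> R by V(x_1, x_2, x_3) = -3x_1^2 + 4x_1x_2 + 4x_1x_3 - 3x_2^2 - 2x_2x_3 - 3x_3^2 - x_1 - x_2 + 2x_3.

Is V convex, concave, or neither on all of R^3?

V is quadratic, so its Hessian is the constant matrix H = [[-6, 4, 4], [4, -6, -2], [4, -2, -6]].
Leading principal minors: -6, 20, -64.
Signs alternate −, +, − ⇒ H ≺ 0 ⇒ concave.

concave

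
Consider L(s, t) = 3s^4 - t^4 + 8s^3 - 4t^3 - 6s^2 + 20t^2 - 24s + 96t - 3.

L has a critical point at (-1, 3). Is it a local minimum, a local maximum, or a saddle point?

local maximum

The mixed partial ∂²L/∂s∂t is 0, so the Hessian at any point is diag(L_ss, L_tt) = diag(12(3s^2 + 4s - 1), 4(-3t^2 - 6t + 10)).
At (-1, 3): H = diag(-24, -140).
Both eigenvalues are negative, so H is negative definite: a local maximum.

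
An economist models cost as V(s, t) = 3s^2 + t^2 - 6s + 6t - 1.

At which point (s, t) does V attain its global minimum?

V(s,t) separates as P(s) + Q(t) − 1, so its minimum is min P + min Q − 1.
P'(s) = 6s - 6 vanishes at s ∈ {1}; Q'(t) = 2(t + 3) vanishes at t ∈ {-3}.
Local minima of P (where P''>0): P(1)=-3. Local minima of Q: Q(-3)=-9.
So the global minimum of V is P(1) + Q(-3) − 1 = -3 − 9 − 1 = -13, attained at (1, -3).

(1, -3)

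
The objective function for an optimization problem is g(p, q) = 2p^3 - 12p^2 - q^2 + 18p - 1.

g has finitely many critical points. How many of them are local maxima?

1

g separates as a function of p plus a function of q, so ∇g=0 decouples.
∂g/∂p = 6(p - 3)(p - 1) = 0 at p ∈ {1, 3}; ∂g/∂q = -2q = 0 at q ∈ {0}.
The Hessian is diagonal: diag(g_pp, g_qq). Second derivatives: g_pp(1)=-12, g_pp(3)=12; g_qq(0)=-2.
Local maxima occur where both diagonal entries negative: (1, 0). Count: 1.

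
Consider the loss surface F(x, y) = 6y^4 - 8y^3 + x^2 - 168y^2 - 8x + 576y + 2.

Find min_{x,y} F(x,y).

-2958

F(x,y) separates as P(x) + Q(y) + 2, so its minimum is min P + min Q + 2.
P'(x) = 2x - 8 vanishes at x ∈ {4}; Q'(y) = 24(y - 3)(y - 2)(y + 4) vanishes at y ∈ {-4, 2, 3}.
Local minima of P (where P''>0): P(4)=-16. Local minima of Q: Q(-4)=-2944, Q(3)=486.
So the global minimum of F is P(4) + Q(-4) + 2 = -16 − 2944 + 2 = -2958, attained at (4, -4).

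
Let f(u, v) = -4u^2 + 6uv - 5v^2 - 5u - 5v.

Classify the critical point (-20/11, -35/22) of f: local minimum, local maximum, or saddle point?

The Hessian of f is constant: H = [[-8, 6], [6, -10]].
det(H) = (-8)·(-10) − 6² = 44.
det(H) > 0 and tr(H) = -18 < 0, so H is negative definite and the point is a local maximum.

local maximum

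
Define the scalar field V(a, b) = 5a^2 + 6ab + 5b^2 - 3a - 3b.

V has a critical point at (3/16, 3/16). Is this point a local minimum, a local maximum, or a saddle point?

local minimum

The Hessian of V is constant: H = [[10, 6], [6, 10]].
det(H) = 10·10 − 6² = 64.
det(H) > 0 and tr(H) = 20 > 0, so H is positive definite and the point is a local minimum.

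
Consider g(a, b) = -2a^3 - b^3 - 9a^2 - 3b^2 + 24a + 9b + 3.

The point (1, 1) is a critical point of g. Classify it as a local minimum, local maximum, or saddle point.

local maximum

The mixed partial ∂²g/∂a∂b is 0, so the Hessian at any point is diag(g_aa, g_bb) = diag(-6(2a + 3), -6(b + 1)).
At (1, 1): H = diag(-30, -12).
Both eigenvalues are negative, so H is negative definite: a local maximum.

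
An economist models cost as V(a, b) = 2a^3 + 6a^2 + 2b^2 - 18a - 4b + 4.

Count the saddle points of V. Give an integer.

V separates as a function of a plus a function of b, so ∇V=0 decouples.
∂V/∂a = 6(a - 1)(a + 3) = 0 at a ∈ {-3, 1}; ∂V/∂b = 4(b - 1) = 0 at b ∈ {1}.
The Hessian is diagonal: diag(V_aa, V_bb). Second derivatives: V_aa(-3)=-24, V_aa(1)=24; V_bb(1)=4.
Saddle points occur where the two diagonal entries have opposite signs: (-3, 1). Count: 1.

1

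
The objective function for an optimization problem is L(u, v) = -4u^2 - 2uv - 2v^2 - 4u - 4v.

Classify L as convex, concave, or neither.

concave

L is quadratic, so its Hessian is the constant matrix H = [[-8, -2], [-2, -4]].
det(H) = 28, tr(H) = -12.
det(H) > 0 and tr(H) < 0, so H is negative definite everywhere: concave.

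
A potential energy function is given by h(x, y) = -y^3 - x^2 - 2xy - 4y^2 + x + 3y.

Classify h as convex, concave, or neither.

The term -y^3 is cubic, so the Hessian is not constant.
∂²h/∂y² = -6y - 8, which takes both signs as y varies (negative for sufficiently large y). A diagonal entry of the Hessian changing sign means the Hessian is neither positive- nor negative-semidefinite on all of R^2.

neither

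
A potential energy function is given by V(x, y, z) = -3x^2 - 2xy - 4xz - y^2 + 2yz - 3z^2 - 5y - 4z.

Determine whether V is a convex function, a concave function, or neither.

neither

V is quadratic, so its Hessian is the constant matrix H = [[-6, -2, -4], [-2, -2, 2], [-4, 2, -6]].
Leading principal minors: -6, 8, 40.
Neither pattern holds ⇒ H is indefinite ⇒ neither convex nor concave.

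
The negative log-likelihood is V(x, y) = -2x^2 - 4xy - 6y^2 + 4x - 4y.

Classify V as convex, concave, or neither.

V is quadratic, so its Hessian is the constant matrix H = [[-4, -4], [-4, -12]].
det(H) = 32, tr(H) = -16.
det(H) > 0 and tr(H) < 0, so H is negative definite everywhere: concave.

concave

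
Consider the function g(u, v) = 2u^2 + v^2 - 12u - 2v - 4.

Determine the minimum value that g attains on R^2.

g(u,v) separates as P(u) + Q(v) − 4, so its minimum is min P + min Q − 4.
P'(u) = 4u - 12 vanishes at u ∈ {3}; Q'(v) = 2v - 2 vanishes at v ∈ {1}.
Local minima of P (where P''>0): P(3)=-18. Local minima of Q: Q(1)=-1.
So the global minimum of g is P(3) + Q(1) − 4 = -18 − 1 − 4 = -23, attained at (3, 1).

-23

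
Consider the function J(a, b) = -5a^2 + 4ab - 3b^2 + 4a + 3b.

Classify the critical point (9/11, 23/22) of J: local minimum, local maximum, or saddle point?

local maximum

The Hessian of J is constant: H = [[-10, 4], [4, -6]].
det(H) = (-10)·(-6) − 4² = 44.
det(H) > 0 and tr(H) = -16 < 0, so H is negative definite and the point is a local maximum.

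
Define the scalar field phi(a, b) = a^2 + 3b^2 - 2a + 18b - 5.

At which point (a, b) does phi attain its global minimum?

(1, -3)

phi(a,b) separates as P(a) + Q(b) − 5, so its minimum is min P + min Q − 5.
P'(a) = 2a - 2 vanishes at a ∈ {1}; Q'(b) = 6b + 18 vanishes at b ∈ {-3}.
Local minima of P (where P''>0): P(1)=-1. Local minima of Q: Q(-3)=-27.
So the global minimum of phi is P(1) + Q(-3) − 5 = -1 − 27 − 5 = -33, attained at (1, -3).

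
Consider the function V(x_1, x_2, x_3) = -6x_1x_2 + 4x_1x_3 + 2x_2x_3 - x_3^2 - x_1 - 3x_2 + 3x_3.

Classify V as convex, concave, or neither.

neither

V is quadratic, so its Hessian is the constant matrix H = [[0, -6, 4], [-6, 0, 2], [4, 2, -2]].
Leading principal minors: 0, -36, -24.
Neither pattern holds ⇒ H is indefinite ⇒ neither convex nor concave.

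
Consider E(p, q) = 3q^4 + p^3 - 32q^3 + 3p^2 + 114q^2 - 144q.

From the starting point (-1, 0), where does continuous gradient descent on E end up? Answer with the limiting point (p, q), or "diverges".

(0, 1)

E is separable, so gradient descent decouples: p follows -∂E/∂p, q follows -∂E/∂q.
∂E/∂p = 3p(p + 2); at p=-1 this is -3, so p increases.
∂E/∂q = 12(q - 4)(q - 3)(q - 1); at q=0 this is -144, so q increases.
p converges to its nearest critical value 0 (a local min of the p-part); q converges to 1. The iterate converges to (0, 1).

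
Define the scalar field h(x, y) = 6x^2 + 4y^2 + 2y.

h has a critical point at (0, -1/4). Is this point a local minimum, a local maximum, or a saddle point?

The Hessian of h is constant: H = [[12, 0], [0, 8]].
det(H) = 12·8 − 0² = 96.
det(H) > 0 and tr(H) = 20 > 0, so H is positive definite and the point is a local minimum.

local minimum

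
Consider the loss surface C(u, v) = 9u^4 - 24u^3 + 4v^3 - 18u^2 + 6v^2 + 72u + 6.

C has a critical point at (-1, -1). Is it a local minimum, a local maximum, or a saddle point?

saddle point

The mixed partial ∂²C/∂u∂v is 0, so the Hessian at any point is diag(C_uu, C_vv) = diag(36(3u^2 - 4u - 1), 12(2v + 1)).
At (-1, -1): H = diag(216, -12).
The eigenvalues have opposite signs, so H is indefinite: a saddle point.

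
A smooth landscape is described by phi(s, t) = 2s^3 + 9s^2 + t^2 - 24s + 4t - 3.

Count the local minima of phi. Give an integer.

phi separates as a function of s plus a function of t, so ∇phi=0 decouples.
∂phi/∂s = 6(s - 1)(s + 4) = 0 at s ∈ {-4, 1}; ∂phi/∂t = 2(t + 2) = 0 at t ∈ {-2}.
The Hessian is diagonal: diag(phi_ss, phi_tt). Second derivatives: phi_ss(-4)=-30, phi_ss(1)=30; phi_tt(-2)=2.
Local minima occur where both diagonal entries positive: (1, -2). Count: 1.

1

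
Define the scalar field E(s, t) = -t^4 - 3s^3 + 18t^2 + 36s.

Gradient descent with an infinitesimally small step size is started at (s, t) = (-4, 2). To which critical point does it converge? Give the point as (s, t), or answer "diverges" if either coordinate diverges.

E is separable, so gradient descent decouples: s follows -∂E/∂s, t follows -∂E/∂t.
∂E/∂s = -9(s - 2)(s + 2); at s=-4 this is -108, so s increases.
∂E/∂t = -4t(t - 3)(t + 3); at t=2 this is 40, so t decreases.
s converges to its nearest critical value -2 (a local min of the s-part); t converges to 0. The iterate converges to (-2, 0).

(-2, 0)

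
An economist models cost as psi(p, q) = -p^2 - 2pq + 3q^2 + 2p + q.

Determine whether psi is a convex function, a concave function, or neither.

psi is quadratic, so its Hessian is the constant matrix H = [[-2, -2], [-2, 6]].
det(H) = -16, tr(H) = 4.
det(H) < 0, so H is indefinite: neither convex nor concave.

neither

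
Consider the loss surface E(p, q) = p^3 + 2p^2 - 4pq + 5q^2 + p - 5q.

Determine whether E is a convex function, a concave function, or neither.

The term p^3 is cubic, so the Hessian is not constant.
∂²E/∂p² = 6p + 4, which takes both signs as p varies (negative for sufficiently negative p). A diagonal entry of the Hessian changing sign means the Hessian is neither positive- nor negative-semidefinite on all of R^2.

neither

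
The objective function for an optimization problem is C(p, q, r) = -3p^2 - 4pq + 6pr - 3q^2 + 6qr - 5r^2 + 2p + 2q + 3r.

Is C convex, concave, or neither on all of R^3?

C is quadratic, so its Hessian is the constant matrix H = [[-6, -4, 6], [-4, -6, 6], [6, 6, -10]].
Leading principal minors: -6, 20, -56.
Signs alternate −, +, − ⇒ H ≺ 0 ⇒ concave.

concave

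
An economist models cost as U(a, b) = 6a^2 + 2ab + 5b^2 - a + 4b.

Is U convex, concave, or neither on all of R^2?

U is quadratic, so its Hessian is the constant matrix H = [[12, 2], [2, 10]].
det(H) = 116, tr(H) = 22.
det(H) > 0 and tr(H) > 0, so H is positive definite everywhere: convex.

convex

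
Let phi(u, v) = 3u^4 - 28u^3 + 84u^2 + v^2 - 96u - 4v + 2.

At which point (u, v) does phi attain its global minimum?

(4, 2)

phi(u,v) separates as P(u) + Q(v) + 2, so its minimum is min P + min Q + 2.
P'(u) = 12(u - 4)(u - 2)(u - 1) vanishes at u ∈ {1, 2, 4}; Q'(v) = 2v - 4 vanishes at v ∈ {2}.
Local minima of P (where P''>0): P(1)=-37, P(4)=-64. Local minima of Q: Q(2)=-4.
So the global minimum of phi is P(4) + Q(2) + 2 = -64 − 4 + 2 = -66, attained at (4, 2).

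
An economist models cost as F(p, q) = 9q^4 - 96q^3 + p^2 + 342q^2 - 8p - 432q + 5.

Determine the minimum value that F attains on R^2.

F(p,q) separates as A(p) + B(q) + 5, so its minimum is min A + min B + 5.
A'(p) = 2p - 8 vanishes at p ∈ {4}; B'(q) = 36(q - 4)(q - 3)(q - 1) vanishes at q ∈ {1, 3, 4}.
Local minima of A (where A''>0): A(4)=-16. Local minima of B: B(1)=-177, B(4)=-96.
So the global minimum of F is A(4) + B(1) + 5 = -16 − 177 + 5 = -188, attained at (4, 1).

-188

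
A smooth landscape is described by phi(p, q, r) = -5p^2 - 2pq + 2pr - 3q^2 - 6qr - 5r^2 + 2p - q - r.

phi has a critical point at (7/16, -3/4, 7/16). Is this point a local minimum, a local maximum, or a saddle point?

The Hessian is constant: H = [[-10, -2, 2], [-2, -6, -6], [2, -6, -10]].
Leading principal minors: Δ₁ = -10, Δ₂ = 56, Δ₃ = -128.
The minors alternate sign starting negative (−, +, −), so H is negative definite: a local maximum.

local maximum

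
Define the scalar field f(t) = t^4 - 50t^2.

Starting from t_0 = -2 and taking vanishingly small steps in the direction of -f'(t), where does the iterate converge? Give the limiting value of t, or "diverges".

-5

f'(t) = 4t(t - 5)(t + 5), so f'(-2) = 168.
Gradient descent moves in the -f' direction, i.e. t is decreasing.
The nearest critical point in that direction is t = -5, where f'' = 200 > 0 (a local minimum). The iterate converges there.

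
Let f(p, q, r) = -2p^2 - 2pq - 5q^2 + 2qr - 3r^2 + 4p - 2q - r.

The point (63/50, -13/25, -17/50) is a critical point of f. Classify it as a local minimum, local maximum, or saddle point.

The Hessian is constant: H = [[-4, -2, 0], [-2, -10, 2], [0, 2, -6]].
Leading principal minors: Δ₁ = -4, Δ₂ = 36, Δ₃ = -200.
The minors alternate sign starting negative (−, +, −), so H is negative definite: a local maximum.

local maximum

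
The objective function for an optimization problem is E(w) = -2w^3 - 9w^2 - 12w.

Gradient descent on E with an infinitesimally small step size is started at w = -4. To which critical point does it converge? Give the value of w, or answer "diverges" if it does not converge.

E'(w) = -6(w + 1)(w + 2), so E'(-4) = -36.
Gradient descent moves in the -E' direction, i.e. w is increasing.
The nearest critical point in that direction is w = -2, where E'' = 6 > 0 (a local minimum). The iterate converges there.

-2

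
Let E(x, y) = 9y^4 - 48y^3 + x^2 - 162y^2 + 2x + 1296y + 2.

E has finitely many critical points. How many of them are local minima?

E separates as a function of x plus a function of y, so ∇E=0 decouples.
∂E/∂x = 2(x + 1) = 0 at x ∈ {-1}; ∂E/∂y = 36(y - 4)(y - 3)(y + 3) = 0 at y ∈ {-3, 3, 4}.
The Hessian is diagonal: diag(E_xx, E_yy). Second derivatives: E_xx(-1)=2; E_yy(-3)=1512, E_yy(3)=-216, E_yy(4)=252.
Local minima occur where both diagonal entries positive: (-1, -3), (-1, 4). Count: 2.

2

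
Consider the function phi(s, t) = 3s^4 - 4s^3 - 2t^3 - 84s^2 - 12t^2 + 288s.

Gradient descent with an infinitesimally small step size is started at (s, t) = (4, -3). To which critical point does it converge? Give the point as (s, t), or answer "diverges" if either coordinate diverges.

(3, -4)

phi is separable, so gradient descent decouples: s follows -∂phi/∂s, t follows -∂phi/∂t.
∂phi/∂s = 12(s - 3)(s - 2)(s + 4); at s=4 this is 192, so s decreases.
∂phi/∂t = -6t(t + 4); at t=-3 this is 18, so t decreases.
s converges to its nearest critical value 3 (a local min of the s-part); t converges to -4. The iterate converges to (3, -4).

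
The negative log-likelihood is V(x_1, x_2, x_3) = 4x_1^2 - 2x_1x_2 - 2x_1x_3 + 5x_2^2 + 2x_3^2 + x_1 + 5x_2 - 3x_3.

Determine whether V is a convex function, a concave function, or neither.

convex

V is quadratic, so its Hessian is the constant matrix H = [[8, -2, -2], [-2, 10, 0], [-2, 0, 4]].
Leading principal minors: 8, 76, 264.
All positive ⇒ H ≻ 0 ⇒ convex.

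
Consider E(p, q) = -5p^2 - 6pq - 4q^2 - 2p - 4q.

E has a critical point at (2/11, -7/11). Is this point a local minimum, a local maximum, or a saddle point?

The Hessian of E is constant: H = [[-10, -6], [-6, -8]].
det(H) = (-10)·(-8) − (-6)² = 44.
det(H) > 0 and tr(H) = -18 < 0, so H is negative definite and the point is a local maximum.

local maximum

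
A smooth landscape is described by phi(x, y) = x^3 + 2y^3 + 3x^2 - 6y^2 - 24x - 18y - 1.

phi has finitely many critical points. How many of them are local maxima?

1

phi separates as a function of x plus a function of y, so ∇phi=0 decouples.
∂phi/∂x = 3(x - 2)(x + 4) = 0 at x ∈ {-4, 2}; ∂phi/∂y = 6(y - 3)(y + 1) = 0 at y ∈ {-1, 3}.
The Hessian is diagonal: diag(phi_xx, phi_yy). Second derivatives: phi_xx(-4)=-18, phi_xx(2)=18; phi_yy(-1)=-24, phi_yy(3)=24.
Local maxima occur where both diagonal entries negative: (-4, -1). Count: 1.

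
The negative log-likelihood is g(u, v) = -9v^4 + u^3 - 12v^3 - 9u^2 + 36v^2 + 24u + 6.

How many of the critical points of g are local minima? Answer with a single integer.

1

g separates as a function of u plus a function of v, so ∇g=0 decouples.
∂g/∂u = 3(u - 4)(u - 2) = 0 at u ∈ {2, 4}; ∂g/∂v = -36v(v - 1)(v + 2) = 0 at v ∈ {-2, 0, 1}.
The Hessian is diagonal: diag(g_uu, g_vv). Second derivatives: g_uu(2)=-6, g_uu(4)=6; g_vv(-2)=-216, g_vv(0)=72, g_vv(1)=-108.
Local minima occur where both diagonal entries positive: (4, 0). Count: 1.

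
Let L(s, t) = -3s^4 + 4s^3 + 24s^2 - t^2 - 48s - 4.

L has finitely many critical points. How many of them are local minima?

0

L separates as a function of s plus a function of t, so ∇L=0 decouples.
∂L/∂s = -12(s - 2)(s - 1)(s + 2) = 0 at s ∈ {-2, 1, 2}; ∂L/∂t = -2t = 0 at t ∈ {0}.
The Hessian is diagonal: diag(L_ss, L_tt). Second derivatives: L_ss(-2)=-144, L_ss(1)=36, L_ss(2)=-48; L_tt(0)=-2.
Local minima occur where both diagonal entries positive: none. Count: 0.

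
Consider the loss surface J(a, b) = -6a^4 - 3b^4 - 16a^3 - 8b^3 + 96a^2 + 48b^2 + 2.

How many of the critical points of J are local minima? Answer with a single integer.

1

J separates as a function of a plus a function of b, so ∇J=0 decouples.
∂J/∂a = -24a(a - 2)(a + 4) = 0 at a ∈ {-4, 0, 2}; ∂J/∂b = -12b(b - 2)(b + 4) = 0 at b ∈ {-4, 0, 2}.
The Hessian is diagonal: diag(J_aa, J_bb). Second derivatives: J_aa(-4)=-576, J_aa(0)=192, J_aa(2)=-288; J_bb(-4)=-288, J_bb(0)=96, J_bb(2)=-144.
Local minima occur where both diagonal entries positive: (0, 0). Count: 1.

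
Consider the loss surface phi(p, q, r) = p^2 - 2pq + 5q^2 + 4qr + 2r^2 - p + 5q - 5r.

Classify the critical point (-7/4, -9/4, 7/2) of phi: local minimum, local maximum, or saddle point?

The Hessian is constant: H = [[2, -2, 0], [-2, 10, 4], [0, 4, 4]].
Leading principal minors: Δ₁ = 2, Δ₂ = 16, Δ₃ = 32.
All leading minors are positive, so H is positive definite: a local minimum.

local minimum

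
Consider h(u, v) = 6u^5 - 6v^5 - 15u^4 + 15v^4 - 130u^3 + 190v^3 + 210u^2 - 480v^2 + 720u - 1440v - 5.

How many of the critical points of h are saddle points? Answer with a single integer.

h separates as a function of u plus a function of v, so ∇h=0 decouples.
∂h/∂u = 30(u - 4)(u - 2)(u + 1)(u + 3) = 0 at u ∈ {-3, -1, 2, 4}; ∂h/∂v = -30(v - 4)(v - 3)(v + 1)(v + 4) = 0 at v ∈ {-4, -1, 3, 4}.
The Hessian is diagonal: diag(h_uu, h_vv). Second derivatives: h_uu(-3)=-2100, h_uu(-1)=900, h_uu(2)=-900, h_uu(4)=2100; h_vv(-4)=5040, h_vv(-1)=-1800, h_vv(3)=840, h_vv(4)=-1200.
Saddle points occur where the two diagonal entries have opposite signs: (-3, -4), (-3, 3), (-1, -1), (-1, 4), (2, -4), (2, 3), (4, -1), (4, 4). Count: 8.

8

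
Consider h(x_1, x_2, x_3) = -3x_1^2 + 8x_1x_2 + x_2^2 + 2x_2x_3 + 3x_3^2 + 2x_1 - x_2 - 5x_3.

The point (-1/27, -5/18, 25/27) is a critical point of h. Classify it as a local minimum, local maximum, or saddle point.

saddle point

The Hessian is constant: H = [[-6, 8, 0], [8, 2, 2], [0, 2, 6]].
Leading principal minors: Δ₁ = -6, Δ₂ = -76, Δ₃ = -432.
The minors fit neither the all-positive nor the alternating-sign pattern, so H is indefinite: a saddle point.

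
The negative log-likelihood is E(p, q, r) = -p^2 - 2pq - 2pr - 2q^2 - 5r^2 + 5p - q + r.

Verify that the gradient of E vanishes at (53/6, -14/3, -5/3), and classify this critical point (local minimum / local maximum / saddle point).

local maximum

∇E = (-2p - 2q - 2r + 5, -2p - 4q - 1, -2p - 10r + 1); substituting (53/6, -14/3, -5/3) gives ∇E = (0, 0, 0), so (53/6, -14/3, -5/3) is indeed a critical point.
The Hessian is constant: H = [[-2, -2, -2], [-2, -4, 0], [-2, 0, -10]].
Leading principal minors: Δ₁ = -2, Δ₂ = 4, Δ₃ = -24.
The minors alternate sign starting negative (−, +, −), so H is negative definite: a local maximum.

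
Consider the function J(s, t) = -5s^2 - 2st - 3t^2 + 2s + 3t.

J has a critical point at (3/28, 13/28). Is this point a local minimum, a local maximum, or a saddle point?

The Hessian of J is constant: H = [[-10, -2], [-2, -6]].
det(H) = (-10)·(-6) − (-2)² = 56.
det(H) > 0 and tr(H) = -16 < 0, so H is negative definite and the point is a local maximum.

local maximum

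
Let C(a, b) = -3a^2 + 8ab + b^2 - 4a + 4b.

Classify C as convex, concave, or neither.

neither

C is quadratic, so its Hessian is the constant matrix H = [[-6, 8], [8, 2]].
det(H) = -76, tr(H) = -4.
det(H) < 0, so H is indefinite: neither convex nor concave.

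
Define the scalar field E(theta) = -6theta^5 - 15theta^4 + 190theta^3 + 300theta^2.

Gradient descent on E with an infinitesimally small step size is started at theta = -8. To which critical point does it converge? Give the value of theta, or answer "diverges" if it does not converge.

-5

E'(theta) = -30theta(theta - 4)(theta + 1)(theta + 5), so E'(-8) = -60480.
Gradient descent moves in the -E' direction, i.e. theta is increasing.
The nearest critical point in that direction is theta = -5, where E'' = 5400 > 0 (a local minimum). The iterate converges there.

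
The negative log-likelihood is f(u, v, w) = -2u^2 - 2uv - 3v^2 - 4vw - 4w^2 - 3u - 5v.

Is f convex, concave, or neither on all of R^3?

concave

f is quadratic, so its Hessian is the constant matrix H = [[-4, -2, 0], [-2, -6, -4], [0, -4, -8]].
Leading principal minors: -4, 20, -96.
Signs alternate −, +, − ⇒ H ≺ 0 ⇒ concave.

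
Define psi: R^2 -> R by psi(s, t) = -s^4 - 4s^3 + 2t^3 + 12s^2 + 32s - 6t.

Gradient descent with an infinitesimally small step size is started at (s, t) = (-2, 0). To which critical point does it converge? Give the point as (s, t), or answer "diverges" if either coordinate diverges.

(-1, 1)

psi is separable, so gradient descent decouples: s follows -∂psi/∂s, t follows -∂psi/∂t.
∂psi/∂s = -4(s - 2)(s + 1)(s + 4); at s=-2 this is -32, so s increases.
∂psi/∂t = 6(t - 1)(t + 1); at t=0 this is -6, so t increases.
s converges to its nearest critical value -1 (a local min of the s-part); t converges to 1. The iterate converges to (-1, 1).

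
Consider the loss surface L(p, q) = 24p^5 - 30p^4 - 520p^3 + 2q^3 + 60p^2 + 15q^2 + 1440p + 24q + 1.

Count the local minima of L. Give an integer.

2

L separates as a function of p plus a function of q, so ∇L=0 decouples.
∂L/∂p = 120(p - 4)(p - 1)(p + 1)(p + 3) = 0 at p ∈ {-3, -1, 1, 4}; ∂L/∂q = 6(q + 1)(q + 4) = 0 at q ∈ {-4, -1}.
The Hessian is diagonal: diag(L_pp, L_qq). Second derivatives: L_pp(-3)=-6720, L_pp(-1)=2400, L_pp(1)=-2880, L_pp(4)=12600; L_qq(-4)=-18, L_qq(-1)=18.
Local minima occur where both diagonal entries positive: (-1, -1), (4, -1). Count: 2.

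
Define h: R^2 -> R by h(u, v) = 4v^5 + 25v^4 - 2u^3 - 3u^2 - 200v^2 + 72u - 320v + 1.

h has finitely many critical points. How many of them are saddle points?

4

h separates as a function of u plus a function of v, so ∇h=0 decouples.
∂h/∂u = -6(u - 3)(u + 4) = 0 at u ∈ {-4, 3}; ∂h/∂v = 20(v - 2)(v + 1)(v + 2)(v + 4) = 0 at v ∈ {-4, -2, -1, 2}.
The Hessian is diagonal: diag(h_uu, h_vv). Second derivatives: h_uu(-4)=42, h_uu(3)=-42; h_vv(-4)=-720, h_vv(-2)=160, h_vv(-1)=-180, h_vv(2)=1440.
Saddle points occur where the two diagonal entries have opposite signs: (-4, -4), (-4, -1), (3, -2), (3, 2). Count: 4.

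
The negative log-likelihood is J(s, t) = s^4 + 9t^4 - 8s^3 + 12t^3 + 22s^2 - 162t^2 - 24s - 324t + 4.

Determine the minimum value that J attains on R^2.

-1382

J(s,t) separates as P(s) + Q(t) + 4, so its minimum is min P + min Q + 4.
P'(s) = 4(s - 3)(s - 2)(s - 1) vanishes at s ∈ {1, 2, 3}; Q'(t) = 36(t - 3)(t + 1)(t + 3) vanishes at t ∈ {-3, -1, 3}.
Local minima of P (where P''>0): P(1)=-9, P(3)=-9. Local minima of Q: Q(-3)=-81, Q(3)=-1377.
So the global minimum of J is P(1) + Q(3) + 4 = -9 − 1377 + 4 = -1382, attained at (1, 3).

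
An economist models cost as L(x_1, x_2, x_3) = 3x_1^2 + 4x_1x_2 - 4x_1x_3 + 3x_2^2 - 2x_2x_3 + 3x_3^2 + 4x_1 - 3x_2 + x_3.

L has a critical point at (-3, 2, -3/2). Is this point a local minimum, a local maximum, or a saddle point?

The Hessian is constant: H = [[6, 4, -4], [4, 6, -2], [-4, -2, 6]].
Leading principal minors: Δ₁ = 6, Δ₂ = 20, Δ₃ = 64.
All leading minors are positive, so H is positive definite: a local minimum.

local minimum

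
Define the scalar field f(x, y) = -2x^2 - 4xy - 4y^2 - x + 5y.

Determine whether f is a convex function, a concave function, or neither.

f is quadratic, so its Hessian is the constant matrix H = [[-4, -4], [-4, -8]].
det(H) = 16, tr(H) = -12.
det(H) > 0 and tr(H) < 0, so H is negative definite everywhere: concave.

concave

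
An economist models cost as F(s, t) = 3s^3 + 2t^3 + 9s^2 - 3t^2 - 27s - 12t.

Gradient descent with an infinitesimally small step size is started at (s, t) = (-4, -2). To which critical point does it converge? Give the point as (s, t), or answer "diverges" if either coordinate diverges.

F is separable, so gradient descent decouples: s follows -∂F/∂s, t follows -∂F/∂t.
∂F/∂s = 9(s - 1)(s + 3); at s=-4 this is 45, so s decreases.
∂F/∂t = 6(t - 2)(t + 1); at t=-2 this is 24, so t decreases.
The s-coordinate has no critical point in that direction and runs off to infinity.

diverges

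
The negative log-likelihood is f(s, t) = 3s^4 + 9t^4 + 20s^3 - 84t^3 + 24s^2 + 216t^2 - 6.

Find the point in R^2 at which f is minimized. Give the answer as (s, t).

f(s,t) separates as P(s) + Q(t) − 6, so its minimum is min P + min Q − 6.
P'(s) = 12s(s + 1)(s + 4) vanishes at s ∈ {-4, -1, 0}; Q'(t) = 36t(t - 4)(t - 3) vanishes at t ∈ {0, 3, 4}.
Local minima of P (where P''>0): P(-4)=-128, P(0)=0. Local minima of Q: Q(0)=0, Q(4)=384.
So the global minimum of f is P(-4) + Q(0) − 6 = -128 + 0 − 6 = -134, attained at (-4, 0).

(-4, 0)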